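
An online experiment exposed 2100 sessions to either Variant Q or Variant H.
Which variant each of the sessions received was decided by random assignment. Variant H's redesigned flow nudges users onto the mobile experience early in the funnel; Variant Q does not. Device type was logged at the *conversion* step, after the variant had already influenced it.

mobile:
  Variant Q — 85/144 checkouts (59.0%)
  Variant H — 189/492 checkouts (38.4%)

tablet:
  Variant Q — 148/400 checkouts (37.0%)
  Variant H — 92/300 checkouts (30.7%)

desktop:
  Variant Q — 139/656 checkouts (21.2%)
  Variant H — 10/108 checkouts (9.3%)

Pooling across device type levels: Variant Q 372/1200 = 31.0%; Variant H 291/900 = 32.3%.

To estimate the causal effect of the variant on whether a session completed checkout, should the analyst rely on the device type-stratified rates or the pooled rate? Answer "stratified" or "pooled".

Device type here is a post-treatment variable shaped by the variant; conditioning on it would introduce bias rather than remove it. The overall comparison is the causal one.
Pooled: Variant Q 31.0% vs Variant H 32.3%; Variant H is higher overall.

pooled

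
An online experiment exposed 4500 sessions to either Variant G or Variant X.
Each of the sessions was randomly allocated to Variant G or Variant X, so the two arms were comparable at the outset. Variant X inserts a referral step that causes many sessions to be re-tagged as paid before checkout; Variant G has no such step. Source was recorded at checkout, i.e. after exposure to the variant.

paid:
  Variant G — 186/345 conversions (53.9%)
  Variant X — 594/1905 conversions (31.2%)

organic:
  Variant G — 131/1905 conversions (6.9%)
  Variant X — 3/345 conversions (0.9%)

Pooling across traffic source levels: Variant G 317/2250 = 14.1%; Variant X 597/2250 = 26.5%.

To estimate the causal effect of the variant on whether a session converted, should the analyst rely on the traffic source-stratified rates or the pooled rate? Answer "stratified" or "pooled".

pooled

The distribution of traffic source is itself part of what the variant does — it is an intermediate outcome. Holding it fixed would remove that part of the effect; the total effect is the pooled difference.
Pooled: Variant G 14.1% vs Variant X 26.5%; Variant X is higher overall.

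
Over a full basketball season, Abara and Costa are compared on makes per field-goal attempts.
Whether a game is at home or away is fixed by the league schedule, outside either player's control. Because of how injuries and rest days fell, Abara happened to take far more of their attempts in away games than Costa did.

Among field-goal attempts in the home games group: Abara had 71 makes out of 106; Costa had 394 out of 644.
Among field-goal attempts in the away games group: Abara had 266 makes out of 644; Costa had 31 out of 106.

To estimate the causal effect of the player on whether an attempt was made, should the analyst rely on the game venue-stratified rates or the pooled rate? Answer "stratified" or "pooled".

stratified

Abara is higher inside every game venue stratum but Costa is higher in aggregate. Whether to stratify depends on how game venue relates to the player.
Game venue differs across players for reasons unrelated to any effect of the player itself, and it separately predicts the outcome — a classic confounder. We must compare within game venue levels.
Within each level — home games: 67.0% vs 61.2%; away games: 41.3% vs 29.2% — Abara is higher every time.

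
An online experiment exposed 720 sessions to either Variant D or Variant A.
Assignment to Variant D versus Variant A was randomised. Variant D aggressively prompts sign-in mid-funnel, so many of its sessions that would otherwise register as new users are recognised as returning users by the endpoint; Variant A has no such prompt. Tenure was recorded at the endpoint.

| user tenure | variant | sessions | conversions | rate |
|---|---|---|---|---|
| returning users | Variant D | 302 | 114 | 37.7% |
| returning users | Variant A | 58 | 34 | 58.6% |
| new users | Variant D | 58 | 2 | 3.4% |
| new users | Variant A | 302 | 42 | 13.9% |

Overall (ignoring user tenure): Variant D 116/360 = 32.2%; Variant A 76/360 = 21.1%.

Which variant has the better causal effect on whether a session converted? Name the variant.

Variant D

The user tenure-specific comparison favours Variant A throughout, but the pooled figures favour Variant D. The question is whether to condition on user tenure.
User tenure here is a post-treatment variable shaped by the variant; conditioning on it would introduce bias rather than remove it. The overall comparison is the causal one.
Pooled: Variant D 32.2% vs Variant A 21.1%; Variant D is higher overall.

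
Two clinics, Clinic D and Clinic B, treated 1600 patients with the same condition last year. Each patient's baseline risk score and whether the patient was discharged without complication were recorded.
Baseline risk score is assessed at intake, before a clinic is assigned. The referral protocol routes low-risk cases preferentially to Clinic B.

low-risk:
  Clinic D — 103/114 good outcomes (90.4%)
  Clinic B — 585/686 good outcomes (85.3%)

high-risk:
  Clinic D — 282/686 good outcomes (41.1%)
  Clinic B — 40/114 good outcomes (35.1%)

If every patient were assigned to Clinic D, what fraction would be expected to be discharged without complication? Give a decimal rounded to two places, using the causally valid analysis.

0.66

Within every baseline risk score level Clinic D has the higher rate, yet pooled Clinic B does — Simpson's reversal.
Nothing the clinic does changes baseline risk score; the imbalance is an allocation artefact. With baseline risk score also predicting the outcome, the pooled figure is confounded, and the within-stratum comparison is the causal one.
Standardising Clinic D to the population baseline risk score mix: 0.500·103/114 + 0.500·282/686 = 0.657.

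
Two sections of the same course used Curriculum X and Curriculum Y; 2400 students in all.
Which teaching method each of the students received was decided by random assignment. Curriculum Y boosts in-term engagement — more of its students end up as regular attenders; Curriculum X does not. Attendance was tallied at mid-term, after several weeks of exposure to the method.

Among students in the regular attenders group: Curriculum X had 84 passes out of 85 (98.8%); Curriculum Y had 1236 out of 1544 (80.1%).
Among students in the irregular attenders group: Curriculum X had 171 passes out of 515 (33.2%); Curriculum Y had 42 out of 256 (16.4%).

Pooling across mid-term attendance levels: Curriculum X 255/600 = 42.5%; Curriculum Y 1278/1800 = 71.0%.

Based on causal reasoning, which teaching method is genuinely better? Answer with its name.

Curriculum Y

Curriculum X is higher inside every mid-term attendance stratum but Curriculum Y is higher in aggregate. Whether to stratify depends on how mid-term attendance relates to the teaching method.
The distribution of mid-term attendance is itself part of what the teaching method does — it is an intermediate outcome. Holding it fixed would remove that part of the effect; the total effect is the pooled difference.
Pooled: Curriculum X 42.5% vs Curriculum Y 71.0%; Curriculum Y is higher overall.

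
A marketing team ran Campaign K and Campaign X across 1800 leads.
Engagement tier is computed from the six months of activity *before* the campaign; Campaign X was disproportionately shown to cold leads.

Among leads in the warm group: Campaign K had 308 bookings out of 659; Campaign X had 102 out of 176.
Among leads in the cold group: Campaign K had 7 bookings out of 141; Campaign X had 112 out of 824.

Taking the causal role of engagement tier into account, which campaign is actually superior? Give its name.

Campaign X

Within every engagement tier level Campaign X has the higher rate, yet pooled Campaign K does — Simpson's reversal.
Nothing the campaign does changes engagement tier; the imbalance is an allocation artefact. With engagement tier also predicting the outcome, the pooled figure is confounded, and the within-stratum comparison is the causal one.
Within each level — warm: 46.7% vs 58.0%; cold: 5.0% vs 13.6% — Campaign X is higher every time.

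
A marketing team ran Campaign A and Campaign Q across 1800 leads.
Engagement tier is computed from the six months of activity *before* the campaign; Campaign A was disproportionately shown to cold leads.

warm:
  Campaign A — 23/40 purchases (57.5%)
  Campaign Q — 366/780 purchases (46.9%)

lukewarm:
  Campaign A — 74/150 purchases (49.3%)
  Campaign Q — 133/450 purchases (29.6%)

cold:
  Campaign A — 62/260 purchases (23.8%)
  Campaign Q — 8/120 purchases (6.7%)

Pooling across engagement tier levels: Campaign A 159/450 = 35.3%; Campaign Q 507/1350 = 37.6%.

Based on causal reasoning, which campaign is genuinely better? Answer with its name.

Within every engagement tier level Campaign A has the higher rate, yet pooled Campaign Q does — Simpson's reversal.
Here engagement tier is a common cause — it drives both which campaign a case falls under and the outcome. The crude comparison mixes populations; the stratum-specific rates are the causally relevant ones.
Within each level — warm: 57.5% vs 46.9%; lukewarm: 49.3% vs 29.6%; cold: 23.8% vs 6.7% — Campaign A is higher every time.

Campaign A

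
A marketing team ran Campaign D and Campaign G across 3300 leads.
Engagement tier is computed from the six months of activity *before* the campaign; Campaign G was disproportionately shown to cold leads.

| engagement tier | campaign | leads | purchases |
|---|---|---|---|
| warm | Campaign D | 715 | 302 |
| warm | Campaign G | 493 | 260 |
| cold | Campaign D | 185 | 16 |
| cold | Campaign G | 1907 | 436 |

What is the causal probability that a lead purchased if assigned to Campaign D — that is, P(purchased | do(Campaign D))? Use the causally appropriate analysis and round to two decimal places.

The stratified and pooled comparisons disagree (Campaign G wins within each engagement tier; Campaign D wins overall), so the answer turns on the causal role of engagement tier.
Since engagement tier is a pre-existing factor (not a product of the campaign) and it affects the outcome on its own, it is a confounder. The stratified rates, not the pooled rate, identify the causal effect.
Standardising Campaign D to the population engagement tier mix: 0.366·302/715 + 0.634·16/185 = 0.209.

0.21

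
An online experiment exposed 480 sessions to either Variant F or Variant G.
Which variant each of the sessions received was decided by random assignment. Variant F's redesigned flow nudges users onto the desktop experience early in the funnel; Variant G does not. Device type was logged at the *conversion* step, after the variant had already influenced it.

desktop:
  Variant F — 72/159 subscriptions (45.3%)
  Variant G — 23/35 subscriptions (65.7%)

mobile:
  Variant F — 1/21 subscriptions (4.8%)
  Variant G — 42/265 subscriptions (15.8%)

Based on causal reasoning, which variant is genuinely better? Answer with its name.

Variant F

Within every device type level Variant G has the higher rate, yet pooled Variant F does — Simpson's reversal.
Device type is downstream of the variant. One should not condition on a consequence of treatment, so the overall rates are the right comparison.
Pooled: Variant F 40.6% vs Variant G 21.7%; Variant F is higher overall.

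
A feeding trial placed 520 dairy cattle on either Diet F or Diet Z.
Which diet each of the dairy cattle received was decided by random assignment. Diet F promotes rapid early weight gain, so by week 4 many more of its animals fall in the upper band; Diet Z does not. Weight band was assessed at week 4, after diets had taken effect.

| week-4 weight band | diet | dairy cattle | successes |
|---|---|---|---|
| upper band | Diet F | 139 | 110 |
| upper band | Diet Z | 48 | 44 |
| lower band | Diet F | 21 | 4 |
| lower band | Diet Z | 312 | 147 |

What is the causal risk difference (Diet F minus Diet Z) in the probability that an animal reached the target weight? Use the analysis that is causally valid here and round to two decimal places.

Week-4 weight band lies on the pathway diet → week-4 weight band → outcome, so adjusting for it blocks the indirect effect. For the total causal effect of diet, use the unadjusted pooled rates.
The causal difference is the pooled difference: 0.713 − 0.531 = +0.182.

+0.18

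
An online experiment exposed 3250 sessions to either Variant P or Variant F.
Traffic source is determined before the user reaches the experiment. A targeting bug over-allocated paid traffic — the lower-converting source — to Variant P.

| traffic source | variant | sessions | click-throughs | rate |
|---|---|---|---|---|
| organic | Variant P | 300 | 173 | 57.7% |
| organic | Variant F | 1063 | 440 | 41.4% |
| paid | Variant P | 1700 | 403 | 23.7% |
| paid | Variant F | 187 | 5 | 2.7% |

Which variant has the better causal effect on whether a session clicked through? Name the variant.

Variant P

Within every traffic source level Variant P has the higher rate, yet pooled Variant F does — Simpson's reversal.
Here traffic source is a common cause — it drives both which variant a case falls under and the outcome. The crude comparison mixes populations; the stratum-specific rates are the causally relevant ones.
Within each level — organic: 57.7% vs 41.4%; paid: 23.7% vs 2.7% — Variant P is higher every time.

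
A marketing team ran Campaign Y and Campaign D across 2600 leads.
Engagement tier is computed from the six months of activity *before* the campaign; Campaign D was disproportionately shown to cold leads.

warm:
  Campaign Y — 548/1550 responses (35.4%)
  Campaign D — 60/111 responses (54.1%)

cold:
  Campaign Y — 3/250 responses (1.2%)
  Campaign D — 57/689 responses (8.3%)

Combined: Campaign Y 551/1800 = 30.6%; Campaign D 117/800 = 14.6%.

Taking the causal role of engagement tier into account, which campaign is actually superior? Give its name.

Campaign D

Since engagement tier is a pre-existing factor (not a product of the campaign) and it affects the outcome on its own, it is a confounder. The stratified rates, not the pooled rate, identify the causal effect.
Within each level — warm: 35.4% vs 54.1%; cold: 1.2% vs 8.3% — Campaign D is higher every time.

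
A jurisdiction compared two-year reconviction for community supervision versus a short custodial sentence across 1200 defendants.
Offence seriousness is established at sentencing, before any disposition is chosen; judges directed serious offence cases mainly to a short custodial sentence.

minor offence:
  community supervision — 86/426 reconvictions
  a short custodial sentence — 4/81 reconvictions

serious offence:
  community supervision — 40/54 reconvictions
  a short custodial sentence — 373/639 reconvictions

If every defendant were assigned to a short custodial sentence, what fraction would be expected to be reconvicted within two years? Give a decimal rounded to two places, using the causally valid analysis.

The offence seriousness-specific comparison favours a short custodial sentence throughout, but the pooled figures favour community supervision. The question is whether to condition on offence seriousness.
Offence seriousness satisfies the back-door criterion: it is not a descendant of the disposition, and it blocks the spurious path from disposition to outcome. Adjusting for it (i.e., using the within-offence seriousness rates) gives the causal effect.
Standardising a short custodial sentence to the population offence seriousness mix: 0.422·4/81 + 0.578·373/639 = 0.358.

0.36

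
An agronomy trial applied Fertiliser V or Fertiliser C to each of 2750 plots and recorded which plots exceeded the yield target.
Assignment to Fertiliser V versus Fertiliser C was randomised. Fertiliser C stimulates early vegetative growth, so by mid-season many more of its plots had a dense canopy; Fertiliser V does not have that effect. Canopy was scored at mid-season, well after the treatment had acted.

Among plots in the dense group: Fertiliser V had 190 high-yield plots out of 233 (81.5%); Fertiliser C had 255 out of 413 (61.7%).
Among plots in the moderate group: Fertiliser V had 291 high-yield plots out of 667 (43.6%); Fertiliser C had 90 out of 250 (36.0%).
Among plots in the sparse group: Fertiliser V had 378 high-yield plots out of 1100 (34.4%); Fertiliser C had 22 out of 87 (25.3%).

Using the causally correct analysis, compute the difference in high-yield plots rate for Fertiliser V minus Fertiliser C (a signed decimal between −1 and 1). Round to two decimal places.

Within every mid-season canopy level Fertiliser V has the higher rate, yet pooled Fertiliser C does — Simpson's reversal.
Mid-season canopy lies on the pathway fertiliser → mid-season canopy → outcome, so adjusting for it blocks the indirect effect. For the total causal effect of fertiliser, use the unadjusted pooled rates.
The causal difference is the pooled difference: 0.429 − 0.489 = -0.060.

-0.06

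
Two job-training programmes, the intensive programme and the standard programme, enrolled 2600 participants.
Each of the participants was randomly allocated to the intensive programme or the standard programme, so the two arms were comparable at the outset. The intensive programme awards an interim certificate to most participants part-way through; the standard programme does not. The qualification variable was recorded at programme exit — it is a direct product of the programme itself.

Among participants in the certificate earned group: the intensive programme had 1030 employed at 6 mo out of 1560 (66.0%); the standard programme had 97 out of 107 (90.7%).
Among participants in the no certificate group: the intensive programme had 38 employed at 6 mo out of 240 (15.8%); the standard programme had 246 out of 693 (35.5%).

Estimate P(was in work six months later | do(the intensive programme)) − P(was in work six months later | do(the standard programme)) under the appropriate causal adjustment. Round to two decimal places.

+0.16

Qualification attained during the programme lies on the pathway programme → qualification attained during the programme → outcome, so adjusting for it blocks the indirect effect. For the total causal effect of programme, use the unadjusted pooled rates.
The causal difference is the pooled difference: 0.593 − 0.429 = +0.165.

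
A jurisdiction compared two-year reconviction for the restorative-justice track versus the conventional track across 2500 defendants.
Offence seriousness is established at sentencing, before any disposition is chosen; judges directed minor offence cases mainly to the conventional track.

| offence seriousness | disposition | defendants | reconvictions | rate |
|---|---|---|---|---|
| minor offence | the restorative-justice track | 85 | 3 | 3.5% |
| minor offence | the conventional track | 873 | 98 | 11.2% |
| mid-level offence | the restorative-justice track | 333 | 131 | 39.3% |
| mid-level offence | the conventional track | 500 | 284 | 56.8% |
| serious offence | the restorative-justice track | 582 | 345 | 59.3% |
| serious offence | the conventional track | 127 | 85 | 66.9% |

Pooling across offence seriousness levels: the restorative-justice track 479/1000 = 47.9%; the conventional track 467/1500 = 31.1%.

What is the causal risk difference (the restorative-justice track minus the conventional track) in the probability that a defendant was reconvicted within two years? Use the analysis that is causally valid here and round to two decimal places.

the restorative-justice track is lower inside every offence seriousness stratum but the conventional track is lower in aggregate. Whether to stratify depends on how offence seriousness relates to the disposition.
Offence seriousness satisfies the back-door criterion: it is not a descendant of the disposition, and it blocks the spurious path from disposition to outcome. Adjusting for it (i.e., using the within-offence seriousness rates) gives the causal effect.
Adjusting over the population distribution of offence seriousness: 0.383·(0.035−0.112) + 0.333·(0.393−0.568) + 0.284·(0.593−0.669) = -0.109.

-0.11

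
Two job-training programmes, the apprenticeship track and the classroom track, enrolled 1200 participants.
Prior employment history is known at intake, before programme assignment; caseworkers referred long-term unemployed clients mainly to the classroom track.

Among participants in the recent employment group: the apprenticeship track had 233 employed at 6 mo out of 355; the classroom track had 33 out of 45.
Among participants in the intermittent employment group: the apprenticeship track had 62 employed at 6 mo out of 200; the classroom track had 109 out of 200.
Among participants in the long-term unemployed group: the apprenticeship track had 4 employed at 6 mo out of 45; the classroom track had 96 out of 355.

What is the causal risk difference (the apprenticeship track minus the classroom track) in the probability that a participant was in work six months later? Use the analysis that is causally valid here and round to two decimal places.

Since prior employment history is a pre-existing factor (not a product of the programme) and it affects the outcome on its own, it is a confounder. The stratified rates, not the pooled rate, identify the causal effect.
Adjusting over the population distribution of prior employment history: 0.333·(0.656−0.733) + 0.333·(0.310−0.545) + 0.333·(0.089−0.270) = -0.165.

-0.16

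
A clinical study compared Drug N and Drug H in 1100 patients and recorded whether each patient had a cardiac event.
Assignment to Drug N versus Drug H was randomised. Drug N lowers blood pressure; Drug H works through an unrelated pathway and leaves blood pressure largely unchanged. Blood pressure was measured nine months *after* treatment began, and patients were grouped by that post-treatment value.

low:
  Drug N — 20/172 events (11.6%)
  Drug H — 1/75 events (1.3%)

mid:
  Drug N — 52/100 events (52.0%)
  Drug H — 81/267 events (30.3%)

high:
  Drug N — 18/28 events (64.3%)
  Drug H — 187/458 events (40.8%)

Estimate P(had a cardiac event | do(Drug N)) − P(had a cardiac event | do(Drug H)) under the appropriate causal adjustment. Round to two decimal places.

The stratified and pooled comparisons disagree (Drug H wins within each blood pressure; Drug N wins overall), so the answer turns on the causal role of blood pressure.
Blood pressure is downstream of the drug. One should not condition on a consequence of treatment, so the overall rates are the right comparison.
The causal difference is the pooled difference: 0.300 − 0.336 = -0.036.

-0.04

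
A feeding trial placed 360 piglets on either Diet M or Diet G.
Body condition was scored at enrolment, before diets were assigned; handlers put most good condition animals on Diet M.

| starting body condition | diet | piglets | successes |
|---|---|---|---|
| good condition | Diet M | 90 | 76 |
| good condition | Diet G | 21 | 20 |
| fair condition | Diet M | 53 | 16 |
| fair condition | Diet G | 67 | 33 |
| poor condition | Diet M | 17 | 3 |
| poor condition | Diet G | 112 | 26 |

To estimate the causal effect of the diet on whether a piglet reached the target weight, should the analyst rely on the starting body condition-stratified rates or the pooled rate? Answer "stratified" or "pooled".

stratified

Since starting body condition is a pre-existing factor (not a product of the diet) and it affects the outcome on its own, it is a confounder. The stratified rates, not the pooled rate, identify the causal effect.
Within each level — good condition: 84.4% vs 95.2%; fair condition: 30.2% vs 49.3%; poor condition: 17.6% vs 23.2% — Diet G is higher every time.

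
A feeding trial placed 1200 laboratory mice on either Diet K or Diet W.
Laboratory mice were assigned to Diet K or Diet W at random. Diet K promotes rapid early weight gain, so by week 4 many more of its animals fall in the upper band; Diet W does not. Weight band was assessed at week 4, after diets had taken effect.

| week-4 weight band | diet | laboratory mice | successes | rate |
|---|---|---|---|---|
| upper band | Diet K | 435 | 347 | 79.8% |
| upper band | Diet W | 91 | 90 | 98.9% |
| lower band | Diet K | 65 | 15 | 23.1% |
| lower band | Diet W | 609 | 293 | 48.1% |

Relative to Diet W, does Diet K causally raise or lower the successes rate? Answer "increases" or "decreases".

Within every week-4 weight band level Diet W has the higher rate, yet pooled Diet K does — Simpson's reversal.
Week-4 weight band is recorded after the diet and is itself shifted by it — it sits on the causal path from diet to outcome. Conditioning on a mediator would strip out part of the effect we want; the pooled comparison gives the total causal effect.
Pooled: Diet K 72.4% vs Diet W 54.7%; Diet K is higher overall.

increases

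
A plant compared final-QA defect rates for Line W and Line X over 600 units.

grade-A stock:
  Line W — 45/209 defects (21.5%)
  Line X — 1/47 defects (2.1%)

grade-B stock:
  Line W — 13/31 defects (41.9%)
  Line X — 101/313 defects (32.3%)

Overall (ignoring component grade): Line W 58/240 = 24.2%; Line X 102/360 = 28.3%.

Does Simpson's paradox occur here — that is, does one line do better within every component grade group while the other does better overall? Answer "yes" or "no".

Within each component grade level (grade-A stock 21.5% vs 2.1%; grade-B stock 41.9% vs 32.3%), Line X has the lower rate every time. Pooled: 24.2% vs 28.3% — Line W has the lower rate overall. The two comparisons disagree.

yes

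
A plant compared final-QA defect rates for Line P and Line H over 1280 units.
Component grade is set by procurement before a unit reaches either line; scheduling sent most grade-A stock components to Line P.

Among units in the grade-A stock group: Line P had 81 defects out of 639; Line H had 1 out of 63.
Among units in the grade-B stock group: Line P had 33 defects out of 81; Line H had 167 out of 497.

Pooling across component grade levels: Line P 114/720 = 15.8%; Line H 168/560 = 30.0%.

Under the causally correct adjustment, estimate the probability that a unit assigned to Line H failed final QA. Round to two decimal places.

Since component grade is a pre-existing factor (not a product of the line) and it affects the outcome on its own, it is a confounder. The stratified rates, not the pooled rate, identify the causal effect.
Standardising Line H to the population component grade mix: 0.548·1/63 + 0.452·167/497 = 0.160.

0.16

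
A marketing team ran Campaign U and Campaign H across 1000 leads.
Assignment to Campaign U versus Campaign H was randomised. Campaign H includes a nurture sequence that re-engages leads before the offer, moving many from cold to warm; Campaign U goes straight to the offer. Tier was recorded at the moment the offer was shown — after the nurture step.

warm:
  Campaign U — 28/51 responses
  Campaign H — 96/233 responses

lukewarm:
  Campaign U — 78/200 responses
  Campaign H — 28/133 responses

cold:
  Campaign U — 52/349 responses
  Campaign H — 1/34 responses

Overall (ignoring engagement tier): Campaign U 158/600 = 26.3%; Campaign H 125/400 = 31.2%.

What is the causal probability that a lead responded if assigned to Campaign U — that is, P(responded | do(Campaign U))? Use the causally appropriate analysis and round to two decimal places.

The distribution of engagement tier is itself part of what the campaign does — it is an intermediate outcome. Holding it fixed would remove that part of the effect; the total effect is the pooled difference.
So P(outcome | do(Campaign U)) is just the pooled rate for Campaign U: 158/600 = 0.263.

0.26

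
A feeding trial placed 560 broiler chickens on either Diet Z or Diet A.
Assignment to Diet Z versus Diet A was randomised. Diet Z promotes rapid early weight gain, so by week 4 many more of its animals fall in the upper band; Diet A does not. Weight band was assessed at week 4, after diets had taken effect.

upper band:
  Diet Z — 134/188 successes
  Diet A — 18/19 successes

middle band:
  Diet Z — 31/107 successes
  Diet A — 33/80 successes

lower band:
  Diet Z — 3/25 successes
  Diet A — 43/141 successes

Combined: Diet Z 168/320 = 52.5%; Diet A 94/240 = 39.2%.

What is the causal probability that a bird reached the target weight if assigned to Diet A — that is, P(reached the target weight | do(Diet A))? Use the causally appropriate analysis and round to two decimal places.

Week-4 weight band is downstream of the diet. One should not condition on a consequence of treatment, so the overall rates are the right comparison.
So P(outcome | do(Diet A)) is just the pooled rate for Diet A: 94/240 = 0.392.

0.39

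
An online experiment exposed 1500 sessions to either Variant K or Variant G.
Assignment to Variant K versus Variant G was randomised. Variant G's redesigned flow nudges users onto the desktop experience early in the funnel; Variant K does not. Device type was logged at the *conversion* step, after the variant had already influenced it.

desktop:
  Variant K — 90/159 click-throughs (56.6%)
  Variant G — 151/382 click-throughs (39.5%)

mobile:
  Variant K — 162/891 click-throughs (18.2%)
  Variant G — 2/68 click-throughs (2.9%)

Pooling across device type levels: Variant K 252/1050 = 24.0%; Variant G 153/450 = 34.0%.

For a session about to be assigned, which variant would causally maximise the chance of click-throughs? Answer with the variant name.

Variant G

The device type-specific comparison favours Variant K throughout, but the pooled figures favour Variant G. The question is whether to condition on device type.
Stratifying would compare variants among sessions the variants themselves sorted into device type groups — a form of selection on an intermediate. The unconditioned pooled rates give the total causal effect.
Pooled: Variant K 24.0% vs Variant G 34.0%; Variant G is higher overall.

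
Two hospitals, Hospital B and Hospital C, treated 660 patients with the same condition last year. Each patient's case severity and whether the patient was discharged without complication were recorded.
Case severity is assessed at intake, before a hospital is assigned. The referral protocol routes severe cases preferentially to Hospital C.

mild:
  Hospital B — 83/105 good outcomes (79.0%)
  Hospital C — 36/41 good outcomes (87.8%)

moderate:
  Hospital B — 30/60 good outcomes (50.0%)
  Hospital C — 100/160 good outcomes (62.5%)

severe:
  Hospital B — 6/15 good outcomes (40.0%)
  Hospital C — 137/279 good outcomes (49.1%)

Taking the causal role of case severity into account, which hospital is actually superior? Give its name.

The case severity-specific comparison favours Hospital C throughout, but the pooled figures favour Hospital B. The question is whether to condition on case severity.
Case severity satisfies the back-door criterion: it is not a descendant of the hospital, and it blocks the spurious path from hospital to outcome. Adjusting for it (i.e., using the within-case severity rates) gives the causal effect.
Within each level — mild: 79.0% vs 87.8%; moderate: 50.0% vs 62.5%; severe: 40.0% vs 49.1% — Hospital C is higher every time.

Hospital C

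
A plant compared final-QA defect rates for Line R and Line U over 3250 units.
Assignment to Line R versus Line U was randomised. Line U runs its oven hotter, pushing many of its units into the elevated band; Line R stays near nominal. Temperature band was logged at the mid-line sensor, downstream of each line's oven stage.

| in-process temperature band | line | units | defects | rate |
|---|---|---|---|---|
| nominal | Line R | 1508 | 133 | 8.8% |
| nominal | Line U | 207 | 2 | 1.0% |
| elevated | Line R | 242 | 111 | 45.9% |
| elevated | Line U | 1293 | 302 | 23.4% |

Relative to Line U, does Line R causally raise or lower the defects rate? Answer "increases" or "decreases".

In-process temperature band is recorded after the line and is itself shifted by it — it sits on the causal path from line to outcome. Conditioning on a mediator would strip out part of the effect we want; the pooled comparison gives the total causal effect.
Pooled: Line R 13.9% vs Line U 20.3%; Line R is lower overall.

decreases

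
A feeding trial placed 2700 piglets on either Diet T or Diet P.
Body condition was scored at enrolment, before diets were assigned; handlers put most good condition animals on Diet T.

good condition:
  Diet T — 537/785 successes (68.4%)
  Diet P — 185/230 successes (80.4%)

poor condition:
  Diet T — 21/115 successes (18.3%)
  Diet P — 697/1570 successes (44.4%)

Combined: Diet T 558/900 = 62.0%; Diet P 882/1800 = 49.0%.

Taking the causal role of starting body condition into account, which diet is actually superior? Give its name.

Diet P

Diet P is higher inside every starting body condition stratum but Diet T is higher in aggregate. Whether to stratify depends on how starting body condition relates to the diet.
Nothing the diet does changes starting body condition; the imbalance is an allocation artefact. With starting body condition also predicting the outcome, the pooled figure is confounded, and the within-stratum comparison is the causal one.
Within each level — good condition: 68.4% vs 80.4%; poor condition: 18.3% vs 44.4% — Diet P is higher every time.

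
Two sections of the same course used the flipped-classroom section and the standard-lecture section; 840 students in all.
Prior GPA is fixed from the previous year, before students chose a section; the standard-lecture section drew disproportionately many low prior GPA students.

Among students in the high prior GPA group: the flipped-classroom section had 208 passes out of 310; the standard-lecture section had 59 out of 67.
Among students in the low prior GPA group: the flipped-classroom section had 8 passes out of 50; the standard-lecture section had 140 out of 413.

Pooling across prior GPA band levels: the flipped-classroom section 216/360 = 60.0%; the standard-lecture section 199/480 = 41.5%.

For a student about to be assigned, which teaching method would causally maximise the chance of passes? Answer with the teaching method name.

Prior GPA band differs across teaching methods for reasons unrelated to any effect of the teaching method itself, and it separately predicts the outcome — a classic confounder. We must compare within prior GPA band levels.
Within each level — high prior GPA: 67.1% vs 88.1%; low prior GPA: 16.0% vs 33.9% — the standard-lecture section is higher every time.

the standard-lecture section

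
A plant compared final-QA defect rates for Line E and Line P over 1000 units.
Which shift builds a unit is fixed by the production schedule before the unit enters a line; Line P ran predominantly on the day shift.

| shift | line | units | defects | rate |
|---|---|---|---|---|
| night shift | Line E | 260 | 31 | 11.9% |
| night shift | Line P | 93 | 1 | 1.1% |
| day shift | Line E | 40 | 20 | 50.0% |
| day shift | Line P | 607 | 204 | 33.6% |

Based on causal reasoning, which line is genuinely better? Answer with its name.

The shift-specific comparison favours Line P throughout, but the pooled figures favour Line E. The question is whether to condition on shift.
Here shift is a common cause — it drives both which line a case falls under and the outcome. The crude comparison mixes populations; the stratum-specific rates are the causally relevant ones.
Within each level — night shift: 11.9% vs 1.1%; day shift: 50.0% vs 33.6% — Line P is lower every time.

Line P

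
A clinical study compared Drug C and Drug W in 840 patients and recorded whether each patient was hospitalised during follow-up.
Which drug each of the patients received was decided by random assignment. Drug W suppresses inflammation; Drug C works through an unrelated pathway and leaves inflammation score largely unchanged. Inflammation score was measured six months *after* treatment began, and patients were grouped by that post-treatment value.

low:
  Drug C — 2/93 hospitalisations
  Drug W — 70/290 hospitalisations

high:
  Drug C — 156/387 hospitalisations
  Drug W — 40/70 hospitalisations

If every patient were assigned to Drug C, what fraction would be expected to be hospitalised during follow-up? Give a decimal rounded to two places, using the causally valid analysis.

0.33

Within every inflammation score level Drug C has the lower rate, yet pooled Drug W does — Simpson's reversal.
Because the drug influences inflammation score, inflammation score is a post-treatment mediator, not a confounder. Stratifying on it would bias the estimate; the causal effect is the crude pooled difference.
So P(outcome | do(Drug C)) is just the pooled rate for Drug C: 158/480 = 0.329.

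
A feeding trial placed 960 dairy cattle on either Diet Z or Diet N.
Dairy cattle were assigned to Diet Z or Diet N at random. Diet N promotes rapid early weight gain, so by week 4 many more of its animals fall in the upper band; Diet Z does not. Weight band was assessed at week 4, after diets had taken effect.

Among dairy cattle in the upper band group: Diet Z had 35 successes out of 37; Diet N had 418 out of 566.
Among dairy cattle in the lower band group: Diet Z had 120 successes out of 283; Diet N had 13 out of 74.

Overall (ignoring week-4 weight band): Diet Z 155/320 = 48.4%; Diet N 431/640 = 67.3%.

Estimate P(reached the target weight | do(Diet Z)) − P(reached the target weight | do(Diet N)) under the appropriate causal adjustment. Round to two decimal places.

Stratifying would compare diets among dairy cattle the diets themselves sorted into week-4 weight band groups — a form of selection on an intermediate. The unconditioned pooled rates give the total causal effect.
The causal difference is the pooled difference: 0.484 − 0.673 = -0.189.

-0.19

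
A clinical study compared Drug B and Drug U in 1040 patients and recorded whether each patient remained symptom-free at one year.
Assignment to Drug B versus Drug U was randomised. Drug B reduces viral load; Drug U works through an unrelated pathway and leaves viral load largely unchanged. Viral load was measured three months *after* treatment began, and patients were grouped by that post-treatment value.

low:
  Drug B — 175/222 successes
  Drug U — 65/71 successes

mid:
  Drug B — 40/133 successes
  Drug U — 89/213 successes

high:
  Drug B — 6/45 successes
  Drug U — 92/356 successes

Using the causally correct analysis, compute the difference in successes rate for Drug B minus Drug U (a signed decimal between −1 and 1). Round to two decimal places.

Viral load is downstream of the drug. One should not condition on a consequence of treatment, so the overall rates are the right comparison.
The causal difference is the pooled difference: 0.552 − 0.384 = +0.168.

+0.17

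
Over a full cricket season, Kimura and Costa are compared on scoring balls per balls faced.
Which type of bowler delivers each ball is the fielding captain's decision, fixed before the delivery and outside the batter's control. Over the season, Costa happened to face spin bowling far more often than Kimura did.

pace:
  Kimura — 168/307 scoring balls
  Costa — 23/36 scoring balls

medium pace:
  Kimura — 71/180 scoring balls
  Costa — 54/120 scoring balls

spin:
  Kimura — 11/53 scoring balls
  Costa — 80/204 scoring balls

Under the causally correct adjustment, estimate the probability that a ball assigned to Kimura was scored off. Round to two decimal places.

Costa is higher inside every bowling type stratum but Kimura is higher in aggregate. Whether to stratify depends on how bowling type relates to the player.
The imbalance in bowling type arose from how balls faced were allocated, not from anything the player did; and bowling type independently affects the outcome. The pooled gap is confounded — condition on bowling type.
Standardising Kimura to the population bowling type mix: 0.381·168/307 + 0.333·71/180 + 0.286·11/53 = 0.399.

0.40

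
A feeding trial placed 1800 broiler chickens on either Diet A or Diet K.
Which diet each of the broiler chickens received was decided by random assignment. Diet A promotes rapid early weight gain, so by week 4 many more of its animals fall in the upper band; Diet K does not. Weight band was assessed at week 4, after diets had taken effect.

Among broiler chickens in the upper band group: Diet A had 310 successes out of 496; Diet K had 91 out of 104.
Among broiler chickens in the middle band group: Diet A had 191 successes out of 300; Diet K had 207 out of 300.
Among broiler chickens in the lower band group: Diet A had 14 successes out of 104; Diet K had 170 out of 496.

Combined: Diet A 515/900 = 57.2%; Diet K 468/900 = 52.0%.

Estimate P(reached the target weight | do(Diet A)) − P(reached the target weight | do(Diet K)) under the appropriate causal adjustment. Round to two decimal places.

Diet K is higher inside every week-4 weight band stratum but Diet A is higher in aggregate. Whether to stratify depends on how week-4 weight band relates to the diet.
Because the diet influences week-4 weight band, week-4 weight band is a post-treatment mediator, not a confounder. Stratifying on it would bias the estimate; the causal effect is the crude pooled difference.
The causal difference is the pooled difference: 0.572 − 0.520 = +0.052.

+0.05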